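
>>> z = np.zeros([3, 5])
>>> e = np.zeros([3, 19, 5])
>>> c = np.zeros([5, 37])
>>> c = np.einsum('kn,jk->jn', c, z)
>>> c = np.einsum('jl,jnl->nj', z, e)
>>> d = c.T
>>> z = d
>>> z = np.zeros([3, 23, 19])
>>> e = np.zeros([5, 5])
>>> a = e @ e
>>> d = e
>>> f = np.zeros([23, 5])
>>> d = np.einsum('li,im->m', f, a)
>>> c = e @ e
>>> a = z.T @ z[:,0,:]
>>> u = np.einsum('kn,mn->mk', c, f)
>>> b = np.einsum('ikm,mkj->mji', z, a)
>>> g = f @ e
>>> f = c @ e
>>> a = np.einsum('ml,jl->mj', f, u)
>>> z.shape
(3, 23, 19)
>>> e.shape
(5, 5)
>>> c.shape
(5, 5)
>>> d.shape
(5,)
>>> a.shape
(5, 23)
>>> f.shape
(5, 5)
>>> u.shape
(23, 5)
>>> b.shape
(19, 19, 3)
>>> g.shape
(23, 5)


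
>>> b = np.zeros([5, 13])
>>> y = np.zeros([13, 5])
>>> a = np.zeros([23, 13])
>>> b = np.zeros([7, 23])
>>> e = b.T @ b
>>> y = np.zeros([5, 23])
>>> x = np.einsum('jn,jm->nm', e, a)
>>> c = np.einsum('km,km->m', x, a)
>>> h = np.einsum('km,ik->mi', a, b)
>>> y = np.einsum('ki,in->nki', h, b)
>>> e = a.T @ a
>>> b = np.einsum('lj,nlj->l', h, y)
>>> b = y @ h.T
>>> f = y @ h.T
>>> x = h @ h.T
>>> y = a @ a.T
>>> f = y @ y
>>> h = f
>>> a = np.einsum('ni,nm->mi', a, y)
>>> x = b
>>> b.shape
(23, 13, 13)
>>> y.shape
(23, 23)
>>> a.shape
(23, 13)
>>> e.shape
(13, 13)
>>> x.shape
(23, 13, 13)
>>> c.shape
(13,)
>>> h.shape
(23, 23)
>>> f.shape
(23, 23)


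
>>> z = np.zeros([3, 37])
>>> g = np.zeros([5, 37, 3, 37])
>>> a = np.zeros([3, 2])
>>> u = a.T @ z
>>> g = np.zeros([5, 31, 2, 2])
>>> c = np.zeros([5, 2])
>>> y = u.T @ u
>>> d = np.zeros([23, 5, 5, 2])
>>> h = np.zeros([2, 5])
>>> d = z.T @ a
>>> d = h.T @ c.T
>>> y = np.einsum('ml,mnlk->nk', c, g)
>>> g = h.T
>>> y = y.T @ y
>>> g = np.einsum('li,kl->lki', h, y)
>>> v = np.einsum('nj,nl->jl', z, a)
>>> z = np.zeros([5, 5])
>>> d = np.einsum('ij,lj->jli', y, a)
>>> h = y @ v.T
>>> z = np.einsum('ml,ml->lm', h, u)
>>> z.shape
(37, 2)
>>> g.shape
(2, 2, 5)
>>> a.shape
(3, 2)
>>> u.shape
(2, 37)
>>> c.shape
(5, 2)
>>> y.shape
(2, 2)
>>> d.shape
(2, 3, 2)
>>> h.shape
(2, 37)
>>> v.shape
(37, 2)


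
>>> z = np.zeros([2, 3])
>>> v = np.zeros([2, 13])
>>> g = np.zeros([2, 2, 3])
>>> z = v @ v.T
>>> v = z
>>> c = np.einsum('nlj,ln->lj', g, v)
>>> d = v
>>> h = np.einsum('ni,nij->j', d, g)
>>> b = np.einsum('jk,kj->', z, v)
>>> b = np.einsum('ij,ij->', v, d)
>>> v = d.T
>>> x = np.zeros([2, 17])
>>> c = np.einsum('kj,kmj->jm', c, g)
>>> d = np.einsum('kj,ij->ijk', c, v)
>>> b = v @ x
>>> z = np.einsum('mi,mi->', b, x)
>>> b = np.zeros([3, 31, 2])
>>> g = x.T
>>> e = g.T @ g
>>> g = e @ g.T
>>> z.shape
()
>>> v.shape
(2, 2)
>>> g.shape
(2, 17)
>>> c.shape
(3, 2)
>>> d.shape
(2, 2, 3)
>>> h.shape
(3,)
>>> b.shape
(3, 31, 2)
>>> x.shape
(2, 17)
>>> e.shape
(2, 2)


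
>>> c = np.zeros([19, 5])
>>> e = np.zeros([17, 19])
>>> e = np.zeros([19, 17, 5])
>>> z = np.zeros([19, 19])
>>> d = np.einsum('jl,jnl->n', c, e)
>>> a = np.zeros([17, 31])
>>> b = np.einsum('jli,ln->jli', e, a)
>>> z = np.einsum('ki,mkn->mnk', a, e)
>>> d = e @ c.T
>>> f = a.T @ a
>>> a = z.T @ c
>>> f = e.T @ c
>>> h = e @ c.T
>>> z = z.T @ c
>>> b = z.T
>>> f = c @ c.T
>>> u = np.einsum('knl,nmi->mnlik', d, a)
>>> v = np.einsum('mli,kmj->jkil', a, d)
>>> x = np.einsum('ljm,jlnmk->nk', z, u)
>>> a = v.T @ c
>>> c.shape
(19, 5)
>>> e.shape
(19, 17, 5)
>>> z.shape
(17, 5, 5)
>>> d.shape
(19, 17, 19)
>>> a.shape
(5, 5, 19, 5)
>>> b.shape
(5, 5, 17)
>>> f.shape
(19, 19)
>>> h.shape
(19, 17, 19)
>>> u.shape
(5, 17, 19, 5, 19)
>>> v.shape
(19, 19, 5, 5)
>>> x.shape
(19, 19)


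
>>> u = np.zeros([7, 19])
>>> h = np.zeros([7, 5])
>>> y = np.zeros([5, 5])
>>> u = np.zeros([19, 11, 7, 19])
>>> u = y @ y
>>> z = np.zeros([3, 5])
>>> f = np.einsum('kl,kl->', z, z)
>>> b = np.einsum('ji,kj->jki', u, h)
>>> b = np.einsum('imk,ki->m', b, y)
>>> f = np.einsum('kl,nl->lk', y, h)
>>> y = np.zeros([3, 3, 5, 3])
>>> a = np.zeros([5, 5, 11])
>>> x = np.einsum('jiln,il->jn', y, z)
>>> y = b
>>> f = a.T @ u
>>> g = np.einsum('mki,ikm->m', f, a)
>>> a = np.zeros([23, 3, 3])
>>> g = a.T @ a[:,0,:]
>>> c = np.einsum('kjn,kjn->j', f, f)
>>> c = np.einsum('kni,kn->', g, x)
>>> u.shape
(5, 5)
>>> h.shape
(7, 5)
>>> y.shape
(7,)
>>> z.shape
(3, 5)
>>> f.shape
(11, 5, 5)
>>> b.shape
(7,)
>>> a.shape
(23, 3, 3)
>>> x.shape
(3, 3)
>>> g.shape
(3, 3, 3)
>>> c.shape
()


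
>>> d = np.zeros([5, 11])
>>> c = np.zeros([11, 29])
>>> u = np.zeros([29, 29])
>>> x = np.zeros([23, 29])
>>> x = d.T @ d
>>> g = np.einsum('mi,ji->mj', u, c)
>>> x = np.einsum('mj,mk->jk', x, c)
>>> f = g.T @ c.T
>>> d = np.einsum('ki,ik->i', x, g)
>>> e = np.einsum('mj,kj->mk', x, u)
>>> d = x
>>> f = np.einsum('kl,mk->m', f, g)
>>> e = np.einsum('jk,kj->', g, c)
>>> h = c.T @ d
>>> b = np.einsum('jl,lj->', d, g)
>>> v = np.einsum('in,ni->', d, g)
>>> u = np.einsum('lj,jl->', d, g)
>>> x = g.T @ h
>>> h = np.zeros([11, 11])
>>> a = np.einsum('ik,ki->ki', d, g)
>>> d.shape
(11, 29)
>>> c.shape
(11, 29)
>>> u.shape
()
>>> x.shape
(11, 29)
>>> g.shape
(29, 11)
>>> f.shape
(29,)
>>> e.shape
()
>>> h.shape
(11, 11)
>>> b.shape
()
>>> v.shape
()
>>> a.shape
(29, 11)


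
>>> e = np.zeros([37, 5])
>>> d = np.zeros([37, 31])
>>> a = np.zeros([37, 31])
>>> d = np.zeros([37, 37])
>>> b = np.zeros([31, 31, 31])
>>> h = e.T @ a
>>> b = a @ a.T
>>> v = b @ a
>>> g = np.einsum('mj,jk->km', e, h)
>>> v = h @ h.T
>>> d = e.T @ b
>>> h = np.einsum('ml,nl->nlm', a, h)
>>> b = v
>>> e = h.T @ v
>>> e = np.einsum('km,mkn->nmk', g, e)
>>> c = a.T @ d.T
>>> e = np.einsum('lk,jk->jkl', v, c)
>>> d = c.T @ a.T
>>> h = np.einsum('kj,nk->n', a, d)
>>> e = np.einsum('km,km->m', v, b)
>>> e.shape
(5,)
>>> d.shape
(5, 37)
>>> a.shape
(37, 31)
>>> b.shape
(5, 5)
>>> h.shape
(5,)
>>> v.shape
(5, 5)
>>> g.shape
(31, 37)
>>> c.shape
(31, 5)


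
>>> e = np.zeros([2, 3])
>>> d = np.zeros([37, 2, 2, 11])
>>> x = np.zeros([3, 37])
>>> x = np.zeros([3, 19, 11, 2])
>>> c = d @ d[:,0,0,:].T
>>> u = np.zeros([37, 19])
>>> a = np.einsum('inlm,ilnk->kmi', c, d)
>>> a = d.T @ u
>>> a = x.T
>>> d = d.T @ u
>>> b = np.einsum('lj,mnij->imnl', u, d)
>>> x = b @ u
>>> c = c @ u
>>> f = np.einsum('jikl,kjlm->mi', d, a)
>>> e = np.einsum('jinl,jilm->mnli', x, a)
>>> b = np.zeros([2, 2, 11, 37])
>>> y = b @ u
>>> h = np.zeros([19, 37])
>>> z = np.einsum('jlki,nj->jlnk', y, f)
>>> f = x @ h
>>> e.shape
(3, 2, 19, 11)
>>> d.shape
(11, 2, 2, 19)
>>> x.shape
(2, 11, 2, 19)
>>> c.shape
(37, 2, 2, 19)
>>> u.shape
(37, 19)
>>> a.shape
(2, 11, 19, 3)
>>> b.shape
(2, 2, 11, 37)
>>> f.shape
(2, 11, 2, 37)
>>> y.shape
(2, 2, 11, 19)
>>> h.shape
(19, 37)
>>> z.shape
(2, 2, 3, 11)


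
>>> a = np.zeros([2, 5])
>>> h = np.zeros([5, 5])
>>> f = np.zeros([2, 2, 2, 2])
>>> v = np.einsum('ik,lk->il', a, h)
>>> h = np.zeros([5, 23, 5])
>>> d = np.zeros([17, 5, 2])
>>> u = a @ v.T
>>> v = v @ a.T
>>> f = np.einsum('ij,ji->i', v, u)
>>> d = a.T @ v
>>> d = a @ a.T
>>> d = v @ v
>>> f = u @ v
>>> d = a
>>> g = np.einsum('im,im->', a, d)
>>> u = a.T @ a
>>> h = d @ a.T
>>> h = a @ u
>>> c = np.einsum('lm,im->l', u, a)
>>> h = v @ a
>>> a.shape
(2, 5)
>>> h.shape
(2, 5)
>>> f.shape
(2, 2)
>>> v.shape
(2, 2)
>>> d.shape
(2, 5)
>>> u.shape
(5, 5)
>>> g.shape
()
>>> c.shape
(5,)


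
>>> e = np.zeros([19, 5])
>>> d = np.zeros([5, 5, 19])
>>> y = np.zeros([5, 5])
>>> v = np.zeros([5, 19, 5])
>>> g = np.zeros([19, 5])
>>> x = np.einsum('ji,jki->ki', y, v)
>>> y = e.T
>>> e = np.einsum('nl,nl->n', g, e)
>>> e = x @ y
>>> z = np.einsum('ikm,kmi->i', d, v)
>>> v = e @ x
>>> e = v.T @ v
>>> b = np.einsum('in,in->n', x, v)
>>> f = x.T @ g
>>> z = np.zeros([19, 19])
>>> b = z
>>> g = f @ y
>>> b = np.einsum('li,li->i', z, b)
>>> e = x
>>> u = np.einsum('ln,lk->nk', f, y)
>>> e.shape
(19, 5)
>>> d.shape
(5, 5, 19)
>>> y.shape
(5, 19)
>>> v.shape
(19, 5)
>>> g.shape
(5, 19)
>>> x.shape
(19, 5)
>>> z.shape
(19, 19)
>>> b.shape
(19,)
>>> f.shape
(5, 5)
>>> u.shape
(5, 19)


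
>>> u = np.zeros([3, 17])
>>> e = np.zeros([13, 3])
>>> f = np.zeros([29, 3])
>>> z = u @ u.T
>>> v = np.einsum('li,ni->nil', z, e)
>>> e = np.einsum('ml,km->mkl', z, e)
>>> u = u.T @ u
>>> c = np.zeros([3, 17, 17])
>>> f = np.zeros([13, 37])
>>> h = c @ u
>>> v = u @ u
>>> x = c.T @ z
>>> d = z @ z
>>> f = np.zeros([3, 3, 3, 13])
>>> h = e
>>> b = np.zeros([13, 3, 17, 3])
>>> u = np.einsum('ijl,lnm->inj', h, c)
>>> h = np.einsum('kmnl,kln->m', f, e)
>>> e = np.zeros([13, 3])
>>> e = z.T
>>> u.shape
(3, 17, 13)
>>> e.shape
(3, 3)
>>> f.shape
(3, 3, 3, 13)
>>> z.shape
(3, 3)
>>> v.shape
(17, 17)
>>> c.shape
(3, 17, 17)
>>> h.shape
(3,)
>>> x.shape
(17, 17, 3)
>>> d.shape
(3, 3)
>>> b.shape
(13, 3, 17, 3)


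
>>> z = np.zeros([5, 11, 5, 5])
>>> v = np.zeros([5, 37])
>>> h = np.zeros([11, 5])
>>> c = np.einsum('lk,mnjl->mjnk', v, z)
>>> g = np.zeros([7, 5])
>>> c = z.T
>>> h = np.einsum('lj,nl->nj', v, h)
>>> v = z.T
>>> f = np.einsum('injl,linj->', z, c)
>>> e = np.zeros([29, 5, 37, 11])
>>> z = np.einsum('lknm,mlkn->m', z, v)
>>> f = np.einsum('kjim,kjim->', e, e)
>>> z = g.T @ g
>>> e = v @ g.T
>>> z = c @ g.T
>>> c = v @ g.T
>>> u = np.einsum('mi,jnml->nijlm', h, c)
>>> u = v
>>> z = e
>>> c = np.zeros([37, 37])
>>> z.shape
(5, 5, 11, 7)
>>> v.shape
(5, 5, 11, 5)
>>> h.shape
(11, 37)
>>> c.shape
(37, 37)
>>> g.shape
(7, 5)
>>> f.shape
()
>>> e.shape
(5, 5, 11, 7)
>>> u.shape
(5, 5, 11, 5)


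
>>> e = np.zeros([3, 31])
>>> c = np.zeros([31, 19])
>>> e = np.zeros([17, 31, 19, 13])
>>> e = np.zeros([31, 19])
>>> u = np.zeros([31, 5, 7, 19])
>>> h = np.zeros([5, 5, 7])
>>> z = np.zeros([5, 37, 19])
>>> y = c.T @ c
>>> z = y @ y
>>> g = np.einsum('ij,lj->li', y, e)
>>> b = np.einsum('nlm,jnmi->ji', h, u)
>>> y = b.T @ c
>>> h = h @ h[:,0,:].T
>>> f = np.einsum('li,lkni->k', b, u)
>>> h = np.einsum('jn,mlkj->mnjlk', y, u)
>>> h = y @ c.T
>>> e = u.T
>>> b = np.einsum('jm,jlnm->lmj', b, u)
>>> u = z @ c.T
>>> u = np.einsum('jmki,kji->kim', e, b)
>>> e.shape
(19, 7, 5, 31)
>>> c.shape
(31, 19)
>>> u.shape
(5, 31, 7)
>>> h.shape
(19, 31)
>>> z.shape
(19, 19)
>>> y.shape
(19, 19)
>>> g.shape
(31, 19)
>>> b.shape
(5, 19, 31)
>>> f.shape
(5,)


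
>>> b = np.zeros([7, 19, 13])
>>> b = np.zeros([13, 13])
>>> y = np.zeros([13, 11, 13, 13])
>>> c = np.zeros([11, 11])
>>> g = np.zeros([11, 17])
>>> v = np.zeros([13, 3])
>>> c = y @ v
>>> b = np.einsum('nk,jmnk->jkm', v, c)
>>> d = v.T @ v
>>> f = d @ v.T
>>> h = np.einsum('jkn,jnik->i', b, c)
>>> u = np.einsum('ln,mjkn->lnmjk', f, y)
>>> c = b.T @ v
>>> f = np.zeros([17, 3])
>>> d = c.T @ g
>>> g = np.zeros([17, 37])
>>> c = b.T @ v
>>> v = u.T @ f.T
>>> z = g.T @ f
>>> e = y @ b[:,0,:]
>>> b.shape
(13, 3, 11)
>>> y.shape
(13, 11, 13, 13)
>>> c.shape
(11, 3, 3)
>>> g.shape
(17, 37)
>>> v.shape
(13, 11, 13, 13, 17)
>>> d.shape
(3, 3, 17)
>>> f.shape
(17, 3)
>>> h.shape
(13,)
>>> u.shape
(3, 13, 13, 11, 13)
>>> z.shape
(37, 3)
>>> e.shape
(13, 11, 13, 11)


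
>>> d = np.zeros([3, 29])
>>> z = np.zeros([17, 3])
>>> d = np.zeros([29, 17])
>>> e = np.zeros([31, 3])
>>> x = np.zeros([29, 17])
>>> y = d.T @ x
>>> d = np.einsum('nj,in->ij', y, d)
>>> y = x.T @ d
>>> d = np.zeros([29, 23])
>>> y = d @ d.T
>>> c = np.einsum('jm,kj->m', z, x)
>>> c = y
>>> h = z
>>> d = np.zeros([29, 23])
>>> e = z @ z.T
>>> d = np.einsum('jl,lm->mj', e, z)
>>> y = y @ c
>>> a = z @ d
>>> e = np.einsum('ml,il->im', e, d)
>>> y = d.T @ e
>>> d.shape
(3, 17)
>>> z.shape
(17, 3)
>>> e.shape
(3, 17)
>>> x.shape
(29, 17)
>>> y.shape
(17, 17)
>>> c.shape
(29, 29)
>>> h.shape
(17, 3)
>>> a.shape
(17, 17)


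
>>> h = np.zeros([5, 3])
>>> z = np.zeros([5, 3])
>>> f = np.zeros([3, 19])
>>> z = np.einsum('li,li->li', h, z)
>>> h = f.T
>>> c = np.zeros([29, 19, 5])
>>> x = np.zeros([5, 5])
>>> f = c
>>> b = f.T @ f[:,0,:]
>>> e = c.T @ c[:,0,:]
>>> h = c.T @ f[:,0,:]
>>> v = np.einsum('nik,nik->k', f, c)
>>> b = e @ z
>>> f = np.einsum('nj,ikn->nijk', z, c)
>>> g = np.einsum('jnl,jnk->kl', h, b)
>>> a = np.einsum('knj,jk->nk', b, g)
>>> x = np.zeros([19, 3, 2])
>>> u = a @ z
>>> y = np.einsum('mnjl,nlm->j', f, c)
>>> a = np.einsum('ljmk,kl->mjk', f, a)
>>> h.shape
(5, 19, 5)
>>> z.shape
(5, 3)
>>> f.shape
(5, 29, 3, 19)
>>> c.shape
(29, 19, 5)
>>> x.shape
(19, 3, 2)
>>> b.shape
(5, 19, 3)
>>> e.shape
(5, 19, 5)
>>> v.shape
(5,)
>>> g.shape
(3, 5)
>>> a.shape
(3, 29, 19)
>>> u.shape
(19, 3)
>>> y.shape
(3,)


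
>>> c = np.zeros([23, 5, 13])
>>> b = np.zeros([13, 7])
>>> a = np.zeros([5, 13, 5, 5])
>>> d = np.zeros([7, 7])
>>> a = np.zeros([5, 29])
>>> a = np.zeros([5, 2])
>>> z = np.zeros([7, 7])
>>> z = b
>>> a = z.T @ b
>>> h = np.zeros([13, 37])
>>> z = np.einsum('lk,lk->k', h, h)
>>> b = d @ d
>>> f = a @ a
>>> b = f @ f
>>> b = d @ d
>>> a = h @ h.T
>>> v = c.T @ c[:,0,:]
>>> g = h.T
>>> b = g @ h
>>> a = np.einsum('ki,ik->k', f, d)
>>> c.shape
(23, 5, 13)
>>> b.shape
(37, 37)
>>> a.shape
(7,)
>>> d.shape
(7, 7)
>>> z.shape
(37,)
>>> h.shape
(13, 37)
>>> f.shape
(7, 7)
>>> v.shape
(13, 5, 13)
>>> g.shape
(37, 13)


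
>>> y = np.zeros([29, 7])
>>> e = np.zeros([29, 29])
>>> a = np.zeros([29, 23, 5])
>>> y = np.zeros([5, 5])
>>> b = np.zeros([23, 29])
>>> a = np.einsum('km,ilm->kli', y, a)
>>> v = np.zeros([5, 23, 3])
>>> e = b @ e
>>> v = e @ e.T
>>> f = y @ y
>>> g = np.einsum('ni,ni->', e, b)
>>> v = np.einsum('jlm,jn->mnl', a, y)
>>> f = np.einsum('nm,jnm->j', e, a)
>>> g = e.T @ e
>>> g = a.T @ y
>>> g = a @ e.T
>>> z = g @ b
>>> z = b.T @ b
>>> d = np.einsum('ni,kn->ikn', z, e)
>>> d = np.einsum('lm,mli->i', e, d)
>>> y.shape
(5, 5)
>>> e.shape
(23, 29)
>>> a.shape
(5, 23, 29)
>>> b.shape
(23, 29)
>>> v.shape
(29, 5, 23)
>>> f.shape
(5,)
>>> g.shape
(5, 23, 23)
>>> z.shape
(29, 29)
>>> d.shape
(29,)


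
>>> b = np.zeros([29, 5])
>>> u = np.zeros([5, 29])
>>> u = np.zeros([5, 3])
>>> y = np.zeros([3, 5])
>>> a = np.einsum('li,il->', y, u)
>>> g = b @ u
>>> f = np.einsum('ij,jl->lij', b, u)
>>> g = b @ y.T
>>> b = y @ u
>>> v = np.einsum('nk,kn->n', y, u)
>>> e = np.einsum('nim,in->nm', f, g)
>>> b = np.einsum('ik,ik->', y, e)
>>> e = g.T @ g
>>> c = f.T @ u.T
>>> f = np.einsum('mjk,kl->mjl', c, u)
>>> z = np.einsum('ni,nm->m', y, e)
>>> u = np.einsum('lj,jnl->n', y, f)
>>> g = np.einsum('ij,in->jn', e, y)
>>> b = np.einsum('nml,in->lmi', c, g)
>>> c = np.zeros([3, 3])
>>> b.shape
(5, 29, 3)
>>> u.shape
(29,)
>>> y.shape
(3, 5)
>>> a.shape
()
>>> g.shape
(3, 5)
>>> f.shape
(5, 29, 3)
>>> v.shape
(3,)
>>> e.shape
(3, 3)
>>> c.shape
(3, 3)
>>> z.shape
(3,)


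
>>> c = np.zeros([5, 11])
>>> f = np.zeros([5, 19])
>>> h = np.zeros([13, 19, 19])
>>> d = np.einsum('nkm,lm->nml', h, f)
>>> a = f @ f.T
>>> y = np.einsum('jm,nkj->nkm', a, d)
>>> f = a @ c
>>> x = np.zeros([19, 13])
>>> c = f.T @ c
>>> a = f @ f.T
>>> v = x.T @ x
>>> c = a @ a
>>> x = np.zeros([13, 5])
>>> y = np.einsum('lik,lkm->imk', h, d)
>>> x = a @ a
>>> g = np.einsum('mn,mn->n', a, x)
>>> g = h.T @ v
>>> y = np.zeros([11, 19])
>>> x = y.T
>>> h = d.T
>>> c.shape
(5, 5)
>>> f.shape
(5, 11)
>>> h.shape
(5, 19, 13)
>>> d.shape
(13, 19, 5)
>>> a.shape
(5, 5)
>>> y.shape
(11, 19)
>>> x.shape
(19, 11)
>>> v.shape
(13, 13)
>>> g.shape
(19, 19, 13)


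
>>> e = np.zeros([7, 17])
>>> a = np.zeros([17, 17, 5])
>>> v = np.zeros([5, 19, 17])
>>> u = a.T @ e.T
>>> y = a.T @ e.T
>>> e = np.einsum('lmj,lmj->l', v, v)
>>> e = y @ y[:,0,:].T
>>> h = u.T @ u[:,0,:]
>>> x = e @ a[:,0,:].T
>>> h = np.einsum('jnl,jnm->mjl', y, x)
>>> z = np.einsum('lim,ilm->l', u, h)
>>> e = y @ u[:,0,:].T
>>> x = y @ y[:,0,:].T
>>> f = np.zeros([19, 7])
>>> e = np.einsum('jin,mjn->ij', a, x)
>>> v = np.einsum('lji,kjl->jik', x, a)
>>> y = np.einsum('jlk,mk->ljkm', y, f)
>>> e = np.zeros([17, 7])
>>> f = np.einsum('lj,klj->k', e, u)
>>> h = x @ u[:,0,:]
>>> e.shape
(17, 7)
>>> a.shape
(17, 17, 5)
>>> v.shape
(17, 5, 17)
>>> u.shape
(5, 17, 7)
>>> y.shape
(17, 5, 7, 19)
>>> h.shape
(5, 17, 7)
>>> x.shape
(5, 17, 5)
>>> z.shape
(5,)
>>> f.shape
(5,)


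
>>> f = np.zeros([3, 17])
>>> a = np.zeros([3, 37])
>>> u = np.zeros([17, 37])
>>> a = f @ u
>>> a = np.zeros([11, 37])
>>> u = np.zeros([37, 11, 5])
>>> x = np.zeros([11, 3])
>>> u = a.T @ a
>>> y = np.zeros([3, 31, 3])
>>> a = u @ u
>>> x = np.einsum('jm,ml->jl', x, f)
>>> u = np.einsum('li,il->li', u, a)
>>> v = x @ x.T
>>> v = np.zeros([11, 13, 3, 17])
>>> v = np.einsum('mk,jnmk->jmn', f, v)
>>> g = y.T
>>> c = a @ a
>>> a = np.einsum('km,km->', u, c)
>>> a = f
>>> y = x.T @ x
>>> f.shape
(3, 17)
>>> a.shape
(3, 17)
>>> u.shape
(37, 37)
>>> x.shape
(11, 17)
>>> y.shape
(17, 17)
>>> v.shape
(11, 3, 13)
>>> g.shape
(3, 31, 3)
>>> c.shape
(37, 37)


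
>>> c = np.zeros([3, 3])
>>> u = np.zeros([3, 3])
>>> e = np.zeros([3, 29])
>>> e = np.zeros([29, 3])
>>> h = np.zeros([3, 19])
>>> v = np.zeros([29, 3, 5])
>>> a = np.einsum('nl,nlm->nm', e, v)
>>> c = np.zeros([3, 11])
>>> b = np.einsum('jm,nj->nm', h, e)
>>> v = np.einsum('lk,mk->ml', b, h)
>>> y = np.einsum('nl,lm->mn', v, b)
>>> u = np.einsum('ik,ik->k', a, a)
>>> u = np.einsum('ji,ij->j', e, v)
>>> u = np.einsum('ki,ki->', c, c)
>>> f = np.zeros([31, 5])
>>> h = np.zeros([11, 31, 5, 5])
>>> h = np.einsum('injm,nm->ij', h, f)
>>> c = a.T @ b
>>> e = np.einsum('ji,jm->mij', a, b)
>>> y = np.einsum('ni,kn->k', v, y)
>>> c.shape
(5, 19)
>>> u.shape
()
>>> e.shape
(19, 5, 29)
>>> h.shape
(11, 5)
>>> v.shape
(3, 29)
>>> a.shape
(29, 5)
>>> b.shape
(29, 19)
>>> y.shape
(19,)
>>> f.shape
(31, 5)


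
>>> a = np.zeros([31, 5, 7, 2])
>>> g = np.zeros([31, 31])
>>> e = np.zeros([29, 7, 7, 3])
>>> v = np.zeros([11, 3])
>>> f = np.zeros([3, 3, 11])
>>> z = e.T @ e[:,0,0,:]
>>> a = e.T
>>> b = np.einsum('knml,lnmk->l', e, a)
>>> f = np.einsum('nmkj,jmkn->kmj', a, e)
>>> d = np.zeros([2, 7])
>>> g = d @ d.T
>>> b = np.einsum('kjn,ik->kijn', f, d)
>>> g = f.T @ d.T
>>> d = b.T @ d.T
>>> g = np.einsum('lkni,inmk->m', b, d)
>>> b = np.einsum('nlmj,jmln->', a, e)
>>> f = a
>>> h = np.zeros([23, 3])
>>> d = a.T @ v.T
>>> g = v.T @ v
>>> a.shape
(3, 7, 7, 29)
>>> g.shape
(3, 3)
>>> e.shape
(29, 7, 7, 3)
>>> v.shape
(11, 3)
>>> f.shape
(3, 7, 7, 29)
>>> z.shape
(3, 7, 7, 3)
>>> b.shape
()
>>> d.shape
(29, 7, 7, 11)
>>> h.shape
(23, 3)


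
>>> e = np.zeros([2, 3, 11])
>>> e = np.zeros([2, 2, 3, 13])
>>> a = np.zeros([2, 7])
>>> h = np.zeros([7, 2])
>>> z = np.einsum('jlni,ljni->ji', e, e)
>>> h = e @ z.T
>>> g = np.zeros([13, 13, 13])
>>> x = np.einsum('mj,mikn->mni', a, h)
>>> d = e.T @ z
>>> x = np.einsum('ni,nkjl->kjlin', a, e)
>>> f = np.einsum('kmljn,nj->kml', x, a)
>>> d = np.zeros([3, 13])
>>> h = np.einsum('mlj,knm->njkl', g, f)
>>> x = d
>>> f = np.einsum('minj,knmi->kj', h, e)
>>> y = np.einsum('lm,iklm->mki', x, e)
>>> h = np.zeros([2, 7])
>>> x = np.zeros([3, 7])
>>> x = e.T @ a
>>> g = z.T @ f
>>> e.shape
(2, 2, 3, 13)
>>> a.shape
(2, 7)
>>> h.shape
(2, 7)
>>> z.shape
(2, 13)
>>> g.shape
(13, 13)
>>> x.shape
(13, 3, 2, 7)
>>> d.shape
(3, 13)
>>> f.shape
(2, 13)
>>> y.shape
(13, 2, 2)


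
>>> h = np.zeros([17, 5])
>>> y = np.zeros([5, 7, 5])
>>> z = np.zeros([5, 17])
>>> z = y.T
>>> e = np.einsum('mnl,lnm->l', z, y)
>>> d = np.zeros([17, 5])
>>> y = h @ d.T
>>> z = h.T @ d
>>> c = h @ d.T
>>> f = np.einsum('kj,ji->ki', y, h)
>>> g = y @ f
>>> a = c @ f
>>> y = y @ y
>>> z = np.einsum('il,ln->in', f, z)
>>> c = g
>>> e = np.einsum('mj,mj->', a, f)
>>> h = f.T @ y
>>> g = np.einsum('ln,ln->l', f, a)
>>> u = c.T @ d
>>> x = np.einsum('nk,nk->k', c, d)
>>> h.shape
(5, 17)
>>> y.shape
(17, 17)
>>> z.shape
(17, 5)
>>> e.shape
()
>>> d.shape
(17, 5)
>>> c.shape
(17, 5)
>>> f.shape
(17, 5)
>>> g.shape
(17,)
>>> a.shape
(17, 5)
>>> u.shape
(5, 5)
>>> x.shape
(5,)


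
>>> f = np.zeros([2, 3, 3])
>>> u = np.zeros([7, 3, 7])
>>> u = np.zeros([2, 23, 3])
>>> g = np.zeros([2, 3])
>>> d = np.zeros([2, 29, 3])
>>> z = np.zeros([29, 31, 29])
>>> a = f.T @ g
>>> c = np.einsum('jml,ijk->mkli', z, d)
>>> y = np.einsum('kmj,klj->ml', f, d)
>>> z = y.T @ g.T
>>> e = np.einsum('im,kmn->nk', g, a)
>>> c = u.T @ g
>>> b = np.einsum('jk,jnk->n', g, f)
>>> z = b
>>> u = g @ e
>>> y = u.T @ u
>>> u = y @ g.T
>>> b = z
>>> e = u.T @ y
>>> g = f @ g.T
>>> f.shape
(2, 3, 3)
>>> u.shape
(3, 2)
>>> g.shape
(2, 3, 2)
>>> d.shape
(2, 29, 3)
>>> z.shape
(3,)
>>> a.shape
(3, 3, 3)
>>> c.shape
(3, 23, 3)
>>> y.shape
(3, 3)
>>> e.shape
(2, 3)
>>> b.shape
(3,)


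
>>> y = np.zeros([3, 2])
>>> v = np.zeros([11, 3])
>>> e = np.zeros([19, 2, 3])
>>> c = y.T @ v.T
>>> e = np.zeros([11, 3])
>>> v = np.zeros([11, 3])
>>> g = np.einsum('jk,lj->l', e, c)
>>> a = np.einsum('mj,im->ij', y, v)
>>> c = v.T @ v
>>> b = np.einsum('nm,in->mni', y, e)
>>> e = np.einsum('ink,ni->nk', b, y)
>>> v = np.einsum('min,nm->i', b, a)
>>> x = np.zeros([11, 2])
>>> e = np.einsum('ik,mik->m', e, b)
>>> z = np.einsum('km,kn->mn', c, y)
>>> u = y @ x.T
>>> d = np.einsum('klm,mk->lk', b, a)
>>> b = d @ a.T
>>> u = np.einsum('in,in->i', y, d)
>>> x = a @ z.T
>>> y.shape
(3, 2)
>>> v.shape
(3,)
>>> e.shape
(2,)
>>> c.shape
(3, 3)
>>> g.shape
(2,)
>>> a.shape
(11, 2)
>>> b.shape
(3, 11)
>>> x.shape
(11, 3)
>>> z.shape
(3, 2)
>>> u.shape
(3,)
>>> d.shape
(3, 2)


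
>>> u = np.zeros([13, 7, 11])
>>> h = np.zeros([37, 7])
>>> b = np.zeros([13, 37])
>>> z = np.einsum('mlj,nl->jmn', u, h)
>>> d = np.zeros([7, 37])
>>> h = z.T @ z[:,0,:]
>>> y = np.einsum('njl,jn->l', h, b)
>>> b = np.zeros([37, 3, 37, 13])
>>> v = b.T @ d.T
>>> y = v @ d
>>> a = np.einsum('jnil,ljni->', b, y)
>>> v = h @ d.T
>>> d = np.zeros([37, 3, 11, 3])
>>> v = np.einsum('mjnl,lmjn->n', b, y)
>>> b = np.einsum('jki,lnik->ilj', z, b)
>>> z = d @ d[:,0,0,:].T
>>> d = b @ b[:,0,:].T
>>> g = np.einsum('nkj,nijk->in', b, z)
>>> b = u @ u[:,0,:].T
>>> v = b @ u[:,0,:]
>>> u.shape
(13, 7, 11)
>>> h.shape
(37, 13, 37)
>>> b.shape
(13, 7, 13)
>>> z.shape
(37, 3, 11, 37)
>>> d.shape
(37, 37, 37)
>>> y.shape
(13, 37, 3, 37)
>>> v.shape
(13, 7, 11)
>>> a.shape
()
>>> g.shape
(3, 37)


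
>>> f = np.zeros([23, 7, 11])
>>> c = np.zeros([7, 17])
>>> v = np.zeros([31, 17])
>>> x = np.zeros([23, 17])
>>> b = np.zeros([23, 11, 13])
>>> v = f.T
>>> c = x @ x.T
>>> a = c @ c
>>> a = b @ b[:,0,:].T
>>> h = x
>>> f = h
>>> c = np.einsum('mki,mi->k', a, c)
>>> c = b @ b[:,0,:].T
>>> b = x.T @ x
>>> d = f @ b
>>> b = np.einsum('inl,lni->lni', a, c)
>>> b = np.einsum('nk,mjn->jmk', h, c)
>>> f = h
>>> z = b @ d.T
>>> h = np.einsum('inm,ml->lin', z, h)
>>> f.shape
(23, 17)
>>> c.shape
(23, 11, 23)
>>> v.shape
(11, 7, 23)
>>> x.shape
(23, 17)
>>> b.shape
(11, 23, 17)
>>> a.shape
(23, 11, 23)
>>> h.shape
(17, 11, 23)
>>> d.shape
(23, 17)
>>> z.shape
(11, 23, 23)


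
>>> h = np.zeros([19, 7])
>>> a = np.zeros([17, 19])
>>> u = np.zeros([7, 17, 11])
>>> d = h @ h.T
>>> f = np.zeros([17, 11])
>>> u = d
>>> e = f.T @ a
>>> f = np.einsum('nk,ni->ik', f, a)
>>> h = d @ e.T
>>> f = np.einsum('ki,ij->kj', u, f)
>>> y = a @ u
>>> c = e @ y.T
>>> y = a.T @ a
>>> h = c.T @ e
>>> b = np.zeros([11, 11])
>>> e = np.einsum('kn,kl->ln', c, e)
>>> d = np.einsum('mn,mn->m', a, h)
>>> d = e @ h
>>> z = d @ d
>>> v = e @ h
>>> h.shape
(17, 19)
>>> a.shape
(17, 19)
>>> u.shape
(19, 19)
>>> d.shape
(19, 19)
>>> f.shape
(19, 11)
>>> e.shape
(19, 17)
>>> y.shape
(19, 19)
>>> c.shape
(11, 17)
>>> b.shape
(11, 11)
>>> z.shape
(19, 19)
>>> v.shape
(19, 19)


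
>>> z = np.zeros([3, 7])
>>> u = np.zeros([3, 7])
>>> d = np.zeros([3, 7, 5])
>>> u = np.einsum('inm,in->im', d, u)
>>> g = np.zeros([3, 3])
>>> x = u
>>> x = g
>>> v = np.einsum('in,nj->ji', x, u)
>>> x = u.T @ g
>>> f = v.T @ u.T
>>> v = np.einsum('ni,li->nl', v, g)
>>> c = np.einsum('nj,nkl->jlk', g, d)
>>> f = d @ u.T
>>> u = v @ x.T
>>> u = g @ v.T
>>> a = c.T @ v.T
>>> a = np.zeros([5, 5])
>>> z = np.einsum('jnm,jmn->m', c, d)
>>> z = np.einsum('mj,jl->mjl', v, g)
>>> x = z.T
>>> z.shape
(5, 3, 3)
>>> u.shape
(3, 5)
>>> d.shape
(3, 7, 5)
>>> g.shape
(3, 3)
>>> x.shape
(3, 3, 5)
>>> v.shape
(5, 3)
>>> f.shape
(3, 7, 3)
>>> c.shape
(3, 5, 7)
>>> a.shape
(5, 5)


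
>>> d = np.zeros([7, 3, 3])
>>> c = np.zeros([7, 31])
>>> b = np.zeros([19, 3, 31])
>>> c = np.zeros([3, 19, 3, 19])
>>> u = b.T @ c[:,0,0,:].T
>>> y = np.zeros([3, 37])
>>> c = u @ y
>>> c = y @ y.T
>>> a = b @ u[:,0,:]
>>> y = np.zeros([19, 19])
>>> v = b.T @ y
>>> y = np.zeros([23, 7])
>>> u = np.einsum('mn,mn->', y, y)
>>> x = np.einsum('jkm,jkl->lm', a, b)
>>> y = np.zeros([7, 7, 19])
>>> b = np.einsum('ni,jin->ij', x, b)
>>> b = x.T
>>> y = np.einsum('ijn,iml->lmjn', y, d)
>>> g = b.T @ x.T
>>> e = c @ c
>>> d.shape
(7, 3, 3)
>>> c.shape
(3, 3)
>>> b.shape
(3, 31)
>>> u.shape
()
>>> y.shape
(3, 3, 7, 19)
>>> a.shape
(19, 3, 3)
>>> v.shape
(31, 3, 19)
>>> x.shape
(31, 3)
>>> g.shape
(31, 31)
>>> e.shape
(3, 3)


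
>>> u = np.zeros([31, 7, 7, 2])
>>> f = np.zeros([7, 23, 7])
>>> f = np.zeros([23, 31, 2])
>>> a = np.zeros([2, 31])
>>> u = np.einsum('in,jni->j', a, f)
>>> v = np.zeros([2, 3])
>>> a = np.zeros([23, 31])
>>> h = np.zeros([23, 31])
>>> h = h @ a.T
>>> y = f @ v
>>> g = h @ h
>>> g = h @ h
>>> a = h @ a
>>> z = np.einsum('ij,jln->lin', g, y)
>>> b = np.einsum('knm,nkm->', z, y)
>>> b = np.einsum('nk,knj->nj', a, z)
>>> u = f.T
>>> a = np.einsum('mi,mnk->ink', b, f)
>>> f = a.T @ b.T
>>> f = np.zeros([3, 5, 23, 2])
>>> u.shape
(2, 31, 23)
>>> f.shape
(3, 5, 23, 2)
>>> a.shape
(3, 31, 2)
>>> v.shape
(2, 3)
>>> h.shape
(23, 23)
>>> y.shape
(23, 31, 3)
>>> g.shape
(23, 23)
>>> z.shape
(31, 23, 3)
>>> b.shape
(23, 3)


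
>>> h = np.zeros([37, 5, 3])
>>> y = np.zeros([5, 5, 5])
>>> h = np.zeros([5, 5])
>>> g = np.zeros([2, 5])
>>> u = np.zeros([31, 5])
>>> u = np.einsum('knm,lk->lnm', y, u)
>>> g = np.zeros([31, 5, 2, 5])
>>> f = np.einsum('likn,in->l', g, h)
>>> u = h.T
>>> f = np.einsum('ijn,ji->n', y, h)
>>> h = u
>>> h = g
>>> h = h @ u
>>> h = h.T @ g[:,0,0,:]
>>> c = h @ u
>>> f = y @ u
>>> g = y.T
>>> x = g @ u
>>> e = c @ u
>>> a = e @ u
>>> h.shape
(5, 2, 5, 5)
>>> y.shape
(5, 5, 5)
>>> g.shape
(5, 5, 5)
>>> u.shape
(5, 5)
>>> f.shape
(5, 5, 5)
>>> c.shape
(5, 2, 5, 5)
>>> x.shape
(5, 5, 5)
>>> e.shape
(5, 2, 5, 5)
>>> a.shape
(5, 2, 5, 5)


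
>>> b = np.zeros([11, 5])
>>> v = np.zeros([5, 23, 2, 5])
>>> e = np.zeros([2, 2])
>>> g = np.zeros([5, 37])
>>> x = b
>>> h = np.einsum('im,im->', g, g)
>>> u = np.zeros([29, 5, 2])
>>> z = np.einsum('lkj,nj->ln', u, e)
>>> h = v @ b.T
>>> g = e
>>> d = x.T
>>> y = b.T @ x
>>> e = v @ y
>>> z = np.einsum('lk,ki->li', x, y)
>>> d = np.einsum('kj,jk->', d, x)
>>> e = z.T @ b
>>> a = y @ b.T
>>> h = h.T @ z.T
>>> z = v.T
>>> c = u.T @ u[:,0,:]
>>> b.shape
(11, 5)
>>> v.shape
(5, 23, 2, 5)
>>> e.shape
(5, 5)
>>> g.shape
(2, 2)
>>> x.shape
(11, 5)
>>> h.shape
(11, 2, 23, 11)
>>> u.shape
(29, 5, 2)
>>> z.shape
(5, 2, 23, 5)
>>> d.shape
()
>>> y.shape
(5, 5)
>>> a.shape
(5, 11)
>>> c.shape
(2, 5, 2)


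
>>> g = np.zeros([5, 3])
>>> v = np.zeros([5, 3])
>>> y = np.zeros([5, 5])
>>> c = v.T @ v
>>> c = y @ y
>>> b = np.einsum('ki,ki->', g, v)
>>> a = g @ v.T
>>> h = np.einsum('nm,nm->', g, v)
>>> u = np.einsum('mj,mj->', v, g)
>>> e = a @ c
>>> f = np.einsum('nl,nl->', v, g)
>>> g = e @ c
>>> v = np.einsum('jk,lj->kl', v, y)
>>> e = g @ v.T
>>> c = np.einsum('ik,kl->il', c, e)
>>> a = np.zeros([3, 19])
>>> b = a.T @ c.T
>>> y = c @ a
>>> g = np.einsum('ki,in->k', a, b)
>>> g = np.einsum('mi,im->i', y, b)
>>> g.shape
(19,)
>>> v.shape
(3, 5)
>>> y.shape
(5, 19)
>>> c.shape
(5, 3)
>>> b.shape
(19, 5)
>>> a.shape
(3, 19)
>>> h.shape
()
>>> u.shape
()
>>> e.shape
(5, 3)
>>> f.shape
()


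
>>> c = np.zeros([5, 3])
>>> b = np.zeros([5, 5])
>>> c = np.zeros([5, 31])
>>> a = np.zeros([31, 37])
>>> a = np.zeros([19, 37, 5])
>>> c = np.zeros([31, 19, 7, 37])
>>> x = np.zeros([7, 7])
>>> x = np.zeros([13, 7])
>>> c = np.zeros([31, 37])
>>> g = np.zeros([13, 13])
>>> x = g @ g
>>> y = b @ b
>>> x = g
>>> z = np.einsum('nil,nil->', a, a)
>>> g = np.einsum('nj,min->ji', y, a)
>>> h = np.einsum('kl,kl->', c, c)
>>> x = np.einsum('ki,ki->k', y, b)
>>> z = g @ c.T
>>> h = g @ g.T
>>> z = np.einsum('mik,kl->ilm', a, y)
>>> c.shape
(31, 37)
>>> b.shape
(5, 5)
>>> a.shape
(19, 37, 5)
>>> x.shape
(5,)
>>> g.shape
(5, 37)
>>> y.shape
(5, 5)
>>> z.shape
(37, 5, 19)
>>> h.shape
(5, 5)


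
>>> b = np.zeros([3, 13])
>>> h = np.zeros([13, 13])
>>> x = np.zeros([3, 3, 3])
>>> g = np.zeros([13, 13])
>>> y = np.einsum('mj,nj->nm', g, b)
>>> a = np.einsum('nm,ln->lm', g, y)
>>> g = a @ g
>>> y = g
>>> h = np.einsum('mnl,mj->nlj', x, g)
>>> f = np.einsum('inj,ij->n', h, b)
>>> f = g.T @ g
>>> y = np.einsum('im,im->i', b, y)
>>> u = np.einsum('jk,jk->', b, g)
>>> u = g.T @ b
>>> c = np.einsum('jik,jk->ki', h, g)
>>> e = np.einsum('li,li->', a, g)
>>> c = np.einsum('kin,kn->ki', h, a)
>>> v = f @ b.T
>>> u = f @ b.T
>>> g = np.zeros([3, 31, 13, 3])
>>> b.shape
(3, 13)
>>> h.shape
(3, 3, 13)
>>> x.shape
(3, 3, 3)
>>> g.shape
(3, 31, 13, 3)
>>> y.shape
(3,)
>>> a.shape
(3, 13)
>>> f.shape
(13, 13)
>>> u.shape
(13, 3)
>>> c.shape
(3, 3)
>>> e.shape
()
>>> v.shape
(13, 3)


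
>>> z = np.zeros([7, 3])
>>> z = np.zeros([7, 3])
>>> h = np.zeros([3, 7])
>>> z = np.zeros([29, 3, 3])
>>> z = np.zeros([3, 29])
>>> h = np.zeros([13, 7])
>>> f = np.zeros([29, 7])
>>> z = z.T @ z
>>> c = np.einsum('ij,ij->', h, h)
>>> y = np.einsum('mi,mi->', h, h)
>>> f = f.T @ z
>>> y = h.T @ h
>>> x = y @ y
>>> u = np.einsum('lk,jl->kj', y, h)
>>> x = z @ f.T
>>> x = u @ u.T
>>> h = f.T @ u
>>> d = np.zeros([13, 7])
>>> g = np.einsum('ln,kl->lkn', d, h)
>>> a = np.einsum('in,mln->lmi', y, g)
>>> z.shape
(29, 29)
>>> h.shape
(29, 13)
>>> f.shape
(7, 29)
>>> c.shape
()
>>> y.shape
(7, 7)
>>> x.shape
(7, 7)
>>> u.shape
(7, 13)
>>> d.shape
(13, 7)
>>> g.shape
(13, 29, 7)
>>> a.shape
(29, 13, 7)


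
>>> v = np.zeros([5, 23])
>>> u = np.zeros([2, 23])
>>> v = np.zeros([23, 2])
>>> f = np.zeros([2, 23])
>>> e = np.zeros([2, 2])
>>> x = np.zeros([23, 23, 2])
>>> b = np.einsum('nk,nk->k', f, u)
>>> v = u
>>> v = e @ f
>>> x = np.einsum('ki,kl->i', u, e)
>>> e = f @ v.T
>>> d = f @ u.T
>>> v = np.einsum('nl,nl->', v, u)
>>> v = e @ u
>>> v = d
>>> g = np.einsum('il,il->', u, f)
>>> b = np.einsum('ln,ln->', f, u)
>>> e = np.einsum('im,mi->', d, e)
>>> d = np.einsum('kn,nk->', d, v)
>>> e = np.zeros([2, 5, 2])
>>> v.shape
(2, 2)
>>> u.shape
(2, 23)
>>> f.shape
(2, 23)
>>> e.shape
(2, 5, 2)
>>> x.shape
(23,)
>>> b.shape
()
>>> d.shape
()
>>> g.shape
()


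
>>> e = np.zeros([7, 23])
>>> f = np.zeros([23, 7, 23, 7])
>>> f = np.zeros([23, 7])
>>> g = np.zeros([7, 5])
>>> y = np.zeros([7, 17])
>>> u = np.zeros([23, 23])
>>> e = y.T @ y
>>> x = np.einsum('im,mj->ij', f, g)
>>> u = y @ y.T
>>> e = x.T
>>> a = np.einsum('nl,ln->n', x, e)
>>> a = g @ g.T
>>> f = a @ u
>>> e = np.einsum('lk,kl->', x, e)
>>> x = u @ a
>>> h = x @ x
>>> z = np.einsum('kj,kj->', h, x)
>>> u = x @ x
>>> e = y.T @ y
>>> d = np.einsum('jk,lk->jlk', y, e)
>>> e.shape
(17, 17)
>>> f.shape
(7, 7)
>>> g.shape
(7, 5)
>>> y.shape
(7, 17)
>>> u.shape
(7, 7)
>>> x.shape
(7, 7)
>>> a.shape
(7, 7)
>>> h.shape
(7, 7)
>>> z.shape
()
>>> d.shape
(7, 17, 17)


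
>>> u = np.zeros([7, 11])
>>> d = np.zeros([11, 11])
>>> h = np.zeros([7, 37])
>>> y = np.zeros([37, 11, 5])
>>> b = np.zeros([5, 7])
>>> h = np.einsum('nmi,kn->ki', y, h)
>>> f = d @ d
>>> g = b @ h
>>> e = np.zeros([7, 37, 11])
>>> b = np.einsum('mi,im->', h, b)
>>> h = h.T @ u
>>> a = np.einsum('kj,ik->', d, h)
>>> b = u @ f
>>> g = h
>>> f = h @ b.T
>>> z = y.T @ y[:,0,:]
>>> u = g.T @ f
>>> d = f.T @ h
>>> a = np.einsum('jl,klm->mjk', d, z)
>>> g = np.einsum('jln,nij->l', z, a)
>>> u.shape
(11, 7)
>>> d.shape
(7, 11)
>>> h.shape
(5, 11)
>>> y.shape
(37, 11, 5)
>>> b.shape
(7, 11)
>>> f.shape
(5, 7)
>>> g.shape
(11,)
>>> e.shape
(7, 37, 11)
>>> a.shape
(5, 7, 5)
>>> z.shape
(5, 11, 5)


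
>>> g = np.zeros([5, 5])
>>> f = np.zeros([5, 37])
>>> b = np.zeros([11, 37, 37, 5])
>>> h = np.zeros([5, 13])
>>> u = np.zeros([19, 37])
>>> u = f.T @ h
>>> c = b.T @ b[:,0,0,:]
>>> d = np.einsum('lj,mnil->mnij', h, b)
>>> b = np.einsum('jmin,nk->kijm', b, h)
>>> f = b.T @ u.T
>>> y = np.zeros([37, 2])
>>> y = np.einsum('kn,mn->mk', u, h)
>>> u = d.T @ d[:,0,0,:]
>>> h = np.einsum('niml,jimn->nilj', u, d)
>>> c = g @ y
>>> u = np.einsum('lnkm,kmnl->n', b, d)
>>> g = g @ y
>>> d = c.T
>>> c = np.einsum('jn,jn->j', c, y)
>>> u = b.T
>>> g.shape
(5, 37)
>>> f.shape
(37, 11, 37, 37)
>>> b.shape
(13, 37, 11, 37)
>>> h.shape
(13, 37, 13, 11)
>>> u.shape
(37, 11, 37, 13)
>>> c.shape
(5,)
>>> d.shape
(37, 5)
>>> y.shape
(5, 37)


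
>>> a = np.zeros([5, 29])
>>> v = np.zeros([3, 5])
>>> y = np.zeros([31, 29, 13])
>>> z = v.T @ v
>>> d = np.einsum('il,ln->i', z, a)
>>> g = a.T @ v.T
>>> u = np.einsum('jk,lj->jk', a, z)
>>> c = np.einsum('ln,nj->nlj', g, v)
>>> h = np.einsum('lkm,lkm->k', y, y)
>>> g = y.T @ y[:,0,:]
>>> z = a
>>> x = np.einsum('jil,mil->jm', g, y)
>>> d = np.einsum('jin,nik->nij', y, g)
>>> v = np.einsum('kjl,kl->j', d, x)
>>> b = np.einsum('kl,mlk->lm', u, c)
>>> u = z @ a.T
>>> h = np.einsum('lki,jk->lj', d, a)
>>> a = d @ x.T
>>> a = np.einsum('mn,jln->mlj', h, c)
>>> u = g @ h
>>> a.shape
(13, 29, 3)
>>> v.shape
(29,)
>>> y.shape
(31, 29, 13)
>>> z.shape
(5, 29)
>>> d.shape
(13, 29, 31)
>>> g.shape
(13, 29, 13)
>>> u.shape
(13, 29, 5)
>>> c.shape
(3, 29, 5)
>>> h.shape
(13, 5)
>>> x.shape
(13, 31)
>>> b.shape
(29, 3)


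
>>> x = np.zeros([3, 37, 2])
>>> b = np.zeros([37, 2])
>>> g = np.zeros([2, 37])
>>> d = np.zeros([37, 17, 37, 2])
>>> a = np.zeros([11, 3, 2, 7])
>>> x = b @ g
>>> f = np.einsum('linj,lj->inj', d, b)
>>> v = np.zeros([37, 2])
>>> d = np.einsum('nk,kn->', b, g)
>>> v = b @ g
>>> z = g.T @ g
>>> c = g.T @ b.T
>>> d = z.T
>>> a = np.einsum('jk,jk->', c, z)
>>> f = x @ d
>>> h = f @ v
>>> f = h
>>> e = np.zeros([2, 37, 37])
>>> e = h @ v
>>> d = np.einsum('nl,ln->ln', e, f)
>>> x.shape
(37, 37)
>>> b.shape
(37, 2)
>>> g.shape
(2, 37)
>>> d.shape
(37, 37)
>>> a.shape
()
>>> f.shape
(37, 37)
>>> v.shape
(37, 37)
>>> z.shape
(37, 37)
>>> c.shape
(37, 37)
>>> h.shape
(37, 37)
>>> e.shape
(37, 37)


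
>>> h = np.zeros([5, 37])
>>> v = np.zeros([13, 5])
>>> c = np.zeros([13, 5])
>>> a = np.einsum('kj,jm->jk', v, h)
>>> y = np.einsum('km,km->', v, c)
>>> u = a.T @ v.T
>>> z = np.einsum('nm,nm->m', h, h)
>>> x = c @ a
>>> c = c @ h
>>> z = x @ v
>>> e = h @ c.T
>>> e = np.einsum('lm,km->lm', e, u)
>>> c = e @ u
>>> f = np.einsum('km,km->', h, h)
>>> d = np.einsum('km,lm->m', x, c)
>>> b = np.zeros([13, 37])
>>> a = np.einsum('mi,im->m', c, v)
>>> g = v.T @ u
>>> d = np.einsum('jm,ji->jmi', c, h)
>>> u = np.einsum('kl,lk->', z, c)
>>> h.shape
(5, 37)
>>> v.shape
(13, 5)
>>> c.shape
(5, 13)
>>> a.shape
(5,)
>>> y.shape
()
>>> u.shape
()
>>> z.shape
(13, 5)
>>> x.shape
(13, 13)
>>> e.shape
(5, 13)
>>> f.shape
()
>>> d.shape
(5, 13, 37)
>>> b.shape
(13, 37)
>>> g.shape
(5, 13)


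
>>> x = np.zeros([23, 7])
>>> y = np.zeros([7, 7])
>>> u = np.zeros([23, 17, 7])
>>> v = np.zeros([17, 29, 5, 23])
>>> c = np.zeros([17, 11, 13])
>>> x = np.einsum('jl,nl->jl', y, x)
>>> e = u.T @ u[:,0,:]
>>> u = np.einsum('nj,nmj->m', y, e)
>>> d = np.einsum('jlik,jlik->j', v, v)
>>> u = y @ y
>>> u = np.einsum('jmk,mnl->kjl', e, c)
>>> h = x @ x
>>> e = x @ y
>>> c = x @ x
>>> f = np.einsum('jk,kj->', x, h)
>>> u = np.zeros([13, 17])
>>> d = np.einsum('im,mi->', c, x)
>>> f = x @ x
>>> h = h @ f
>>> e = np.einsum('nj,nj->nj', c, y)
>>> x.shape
(7, 7)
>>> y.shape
(7, 7)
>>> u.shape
(13, 17)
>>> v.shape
(17, 29, 5, 23)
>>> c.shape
(7, 7)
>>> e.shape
(7, 7)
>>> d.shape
()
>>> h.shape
(7, 7)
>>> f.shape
(7, 7)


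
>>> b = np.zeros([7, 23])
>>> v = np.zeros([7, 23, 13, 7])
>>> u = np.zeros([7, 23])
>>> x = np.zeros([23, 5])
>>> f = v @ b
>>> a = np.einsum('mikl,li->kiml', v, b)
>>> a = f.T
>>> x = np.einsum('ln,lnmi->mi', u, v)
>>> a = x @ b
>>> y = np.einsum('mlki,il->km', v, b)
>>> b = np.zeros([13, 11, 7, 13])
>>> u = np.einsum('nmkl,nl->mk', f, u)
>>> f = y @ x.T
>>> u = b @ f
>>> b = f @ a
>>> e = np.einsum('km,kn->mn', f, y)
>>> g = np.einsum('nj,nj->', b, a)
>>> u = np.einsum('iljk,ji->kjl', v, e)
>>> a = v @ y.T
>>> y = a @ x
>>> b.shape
(13, 23)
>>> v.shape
(7, 23, 13, 7)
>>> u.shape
(7, 13, 23)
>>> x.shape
(13, 7)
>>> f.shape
(13, 13)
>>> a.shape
(7, 23, 13, 13)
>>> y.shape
(7, 23, 13, 7)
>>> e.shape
(13, 7)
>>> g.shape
()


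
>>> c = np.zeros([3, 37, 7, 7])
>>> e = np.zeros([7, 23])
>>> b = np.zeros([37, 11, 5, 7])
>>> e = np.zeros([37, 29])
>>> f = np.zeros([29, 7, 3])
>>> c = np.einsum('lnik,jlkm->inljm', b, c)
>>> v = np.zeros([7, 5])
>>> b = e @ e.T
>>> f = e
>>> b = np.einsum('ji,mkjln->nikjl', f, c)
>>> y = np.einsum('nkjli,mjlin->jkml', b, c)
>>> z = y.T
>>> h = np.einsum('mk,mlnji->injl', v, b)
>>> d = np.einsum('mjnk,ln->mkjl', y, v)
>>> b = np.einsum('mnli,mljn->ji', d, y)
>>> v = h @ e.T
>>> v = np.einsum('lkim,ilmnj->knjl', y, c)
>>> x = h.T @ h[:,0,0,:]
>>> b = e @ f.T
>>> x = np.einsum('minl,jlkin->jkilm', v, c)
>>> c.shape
(5, 11, 37, 3, 7)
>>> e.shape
(37, 29)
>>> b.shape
(37, 37)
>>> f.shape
(37, 29)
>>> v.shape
(29, 3, 7, 11)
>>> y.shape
(11, 29, 5, 37)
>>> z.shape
(37, 5, 29, 11)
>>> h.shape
(3, 11, 37, 29)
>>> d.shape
(11, 37, 29, 7)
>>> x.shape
(5, 37, 3, 11, 29)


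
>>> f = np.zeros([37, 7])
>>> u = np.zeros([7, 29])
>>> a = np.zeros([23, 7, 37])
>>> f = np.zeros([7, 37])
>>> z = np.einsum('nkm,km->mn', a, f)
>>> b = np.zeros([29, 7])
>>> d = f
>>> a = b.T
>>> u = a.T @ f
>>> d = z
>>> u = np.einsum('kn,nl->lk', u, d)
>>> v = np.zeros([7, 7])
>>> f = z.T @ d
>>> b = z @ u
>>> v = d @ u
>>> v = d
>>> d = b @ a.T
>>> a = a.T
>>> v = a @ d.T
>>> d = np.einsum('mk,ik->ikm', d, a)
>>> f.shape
(23, 23)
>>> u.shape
(23, 29)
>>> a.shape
(29, 7)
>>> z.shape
(37, 23)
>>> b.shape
(37, 29)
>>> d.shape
(29, 7, 37)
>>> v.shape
(29, 37)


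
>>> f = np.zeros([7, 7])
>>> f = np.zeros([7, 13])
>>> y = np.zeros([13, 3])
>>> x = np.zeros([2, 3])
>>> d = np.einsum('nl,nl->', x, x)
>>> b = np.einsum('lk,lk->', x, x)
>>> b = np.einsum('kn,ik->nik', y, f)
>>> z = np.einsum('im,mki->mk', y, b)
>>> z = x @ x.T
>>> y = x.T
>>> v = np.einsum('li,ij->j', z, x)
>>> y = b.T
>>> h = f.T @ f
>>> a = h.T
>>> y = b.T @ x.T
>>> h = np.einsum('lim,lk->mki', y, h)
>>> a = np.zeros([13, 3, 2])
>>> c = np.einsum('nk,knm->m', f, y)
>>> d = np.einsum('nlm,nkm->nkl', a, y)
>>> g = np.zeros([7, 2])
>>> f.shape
(7, 13)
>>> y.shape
(13, 7, 2)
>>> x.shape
(2, 3)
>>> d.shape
(13, 7, 3)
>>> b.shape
(3, 7, 13)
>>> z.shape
(2, 2)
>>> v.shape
(3,)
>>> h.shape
(2, 13, 7)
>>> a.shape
(13, 3, 2)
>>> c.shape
(2,)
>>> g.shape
(7, 2)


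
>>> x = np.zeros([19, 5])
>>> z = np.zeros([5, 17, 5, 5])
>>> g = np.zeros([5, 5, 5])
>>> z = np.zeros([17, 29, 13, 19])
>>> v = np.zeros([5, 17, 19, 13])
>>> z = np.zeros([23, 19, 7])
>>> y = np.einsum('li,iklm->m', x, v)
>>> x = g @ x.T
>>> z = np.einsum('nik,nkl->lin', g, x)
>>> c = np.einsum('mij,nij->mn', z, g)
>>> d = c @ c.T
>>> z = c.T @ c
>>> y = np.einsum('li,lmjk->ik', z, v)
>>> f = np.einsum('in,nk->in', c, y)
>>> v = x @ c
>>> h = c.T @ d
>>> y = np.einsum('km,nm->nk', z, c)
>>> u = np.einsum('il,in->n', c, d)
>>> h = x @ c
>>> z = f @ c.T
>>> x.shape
(5, 5, 19)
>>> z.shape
(19, 19)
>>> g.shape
(5, 5, 5)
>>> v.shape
(5, 5, 5)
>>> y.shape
(19, 5)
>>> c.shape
(19, 5)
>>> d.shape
(19, 19)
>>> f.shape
(19, 5)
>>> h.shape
(5, 5, 5)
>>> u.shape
(19,)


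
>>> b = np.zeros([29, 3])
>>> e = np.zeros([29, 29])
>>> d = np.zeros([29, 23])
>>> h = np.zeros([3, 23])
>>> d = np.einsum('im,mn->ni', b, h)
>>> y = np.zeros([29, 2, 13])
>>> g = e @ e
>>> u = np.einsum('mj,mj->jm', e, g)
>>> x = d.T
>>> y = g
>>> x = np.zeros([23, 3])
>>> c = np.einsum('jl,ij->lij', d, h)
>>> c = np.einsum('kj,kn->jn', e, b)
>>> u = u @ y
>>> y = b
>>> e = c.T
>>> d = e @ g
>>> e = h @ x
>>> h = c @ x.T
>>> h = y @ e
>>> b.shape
(29, 3)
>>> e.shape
(3, 3)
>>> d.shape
(3, 29)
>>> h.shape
(29, 3)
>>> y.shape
(29, 3)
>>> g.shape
(29, 29)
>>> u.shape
(29, 29)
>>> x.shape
(23, 3)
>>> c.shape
(29, 3)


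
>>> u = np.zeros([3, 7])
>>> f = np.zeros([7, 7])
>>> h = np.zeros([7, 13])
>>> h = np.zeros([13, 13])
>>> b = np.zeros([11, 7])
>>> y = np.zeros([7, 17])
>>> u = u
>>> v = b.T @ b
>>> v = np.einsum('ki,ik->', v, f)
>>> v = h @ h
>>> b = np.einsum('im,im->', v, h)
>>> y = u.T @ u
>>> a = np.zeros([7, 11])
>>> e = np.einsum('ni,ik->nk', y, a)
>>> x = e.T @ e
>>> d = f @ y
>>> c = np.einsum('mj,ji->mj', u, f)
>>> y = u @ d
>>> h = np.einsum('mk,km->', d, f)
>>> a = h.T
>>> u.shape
(3, 7)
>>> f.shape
(7, 7)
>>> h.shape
()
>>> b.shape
()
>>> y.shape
(3, 7)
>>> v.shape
(13, 13)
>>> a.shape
()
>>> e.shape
(7, 11)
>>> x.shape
(11, 11)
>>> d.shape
(7, 7)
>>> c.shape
(3, 7)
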